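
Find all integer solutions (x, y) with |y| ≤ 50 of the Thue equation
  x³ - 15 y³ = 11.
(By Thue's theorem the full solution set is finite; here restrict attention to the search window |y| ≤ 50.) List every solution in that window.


The equation is x³ - 15y³ = 11. For fixed y, x³ = 15·y³ + 11, so a solution requires the RHS to be a perfect cube.
Strategy: iterate y from -50 to 50, compute RHS = 15·y³ + 11, and check whether it is a (positive or negative) perfect cube.
Check small values of y:
  y = 0: RHS = 11 is not a perfect cube.
  y = 1: RHS = 26 is not a perfect cube.
  y = -1: RHS = -4 is not a perfect cube.
  y = 2: RHS = 131 is not a perfect cube.
  y = -2: RHS = -109 is not a perfect cube.
  y = 3: RHS = 416 is not a perfect cube.
  y = -3: RHS = -394 is not a perfect cube.
Continuing the search up to |y| = 50 finds no solutions either.
No (x, y) in the scanned range satisfies the equation.

No integer solutions with |y| ≤ 50.


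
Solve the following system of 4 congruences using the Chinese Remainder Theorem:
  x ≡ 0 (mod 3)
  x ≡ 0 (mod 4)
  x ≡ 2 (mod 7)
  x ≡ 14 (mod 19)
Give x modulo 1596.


Product of moduli M = 3 · 4 · 7 · 19 = 1596.
Merge one congruence at a time:
  Start: x ≡ 0 (mod 3).
  Combine with x ≡ 0 (mod 4); new modulus lcm = 12.
    Write x = 0 + 3·t and substitute into x ≡ 0 (mod 4): 3·t ≡ 0 − 0 = 0 (mod 4).
    The inverse of 3 mod 4 is 3 (since 3·3 = 9 = 2·4 + 1), so t ≡ 3·0 = 0 ≡ 0 (mod 4).
    Then x = 0 + 3·0 = 0, valid modulo lcm(3, 4) = 12: x ≡ 0 (mod 12).
  Combine with x ≡ 2 (mod 7); new modulus lcm = 84.
    Write x = 0 + 12·t and substitute into x ≡ 2 (mod 7): 12·t ≡ 2 − 0 = 2 (mod 7).
    Reduce coefficients mod 7: 5·t ≡ 2 (mod 7).
    The inverse of 5 mod 7 is 3 (since 5·3 = 15 = 2·7 + 1), so t ≡ 3·2 = 6 ≡ 6 (mod 7).
    Then x = 0 + 12·6 = 72, valid modulo lcm(12, 7) = 84: x ≡ 72 (mod 84).
  Combine with x ≡ 14 (mod 19); new modulus lcm = 1596.
    Write x = 72 + 84·t and substitute into x ≡ 14 (mod 19): 84·t ≡ 14 − 72 = -58 (mod 19).
    Reduce coefficients mod 19: 8·t ≡ 18 (mod 19).
    The inverse of 8 mod 19 is 12 (since 8·12 = 96 = 5·19 + 1), so t ≡ 12·18 = 216 ≡ 7 (mod 19).
    Then x = 72 + 84·7 = 660, valid modulo lcm(84, 19) = 1596: x ≡ 660 (mod 1596).
Verify against each original: 660 mod 3 = 0, 660 mod 4 = 0, 660 mod 7 = 2, 660 mod 19 = 14.

x ≡ 660 (mod 1596).


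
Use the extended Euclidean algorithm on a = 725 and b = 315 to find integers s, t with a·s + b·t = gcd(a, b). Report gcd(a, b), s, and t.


Euclidean algorithm on (725, 315) — divide until remainder is 0:
  725 = 2 · 315 + 95
  315 = 3 · 95 + 30
  95 = 3 · 30 + 5
  30 = 6 · 5 + 0
gcd(725, 315) = 5.
Track Bezout coefficients alongside the remainders: start with r₀ = 725 = a·1 + b·0 (s = 1, t = 0) and r₁ = 315 = a·0 + b·1 (s = 0, t = 1); each new remainder r_{k+1} = r_{k-1} − q_k·r_k inherits s_{k+1} = s_{k-1} − q_k·s_k, t_{k+1} = t_{k-1} − q_k·t_k, so r_k = a·s_k + b·t_k at every step:
  q = 2: r = 95, s = 1 − 2·0 = 1, t = 0 − 2·1 = -2  (check: 725·1 + 315·(-2) = 95)
  q = 3: r = 30, s = 0 − 3·1 = -3, t = 1 − 3·(-2) = 7  (check: 725·(-3) + 315·7 = 30)
  q = 3: r = 5, s = 1 − 3·(-3) = 10, t = -2 − 3·7 = -23  (check: 725·10 + 315·(-23) = 5)
The row with r = 5 (the gcd) gives the Bezout coefficients s = 10, t = -23.
Result: 725 · (10) + 315 · (-23) = 5.

gcd(725, 315) = 5; s = 10, t = -23 (check: 725·10 + 315·(-23) = 5).


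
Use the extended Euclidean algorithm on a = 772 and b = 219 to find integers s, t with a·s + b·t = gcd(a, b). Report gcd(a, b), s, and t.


Euclidean algorithm on (772, 219) — divide until remainder is 0:
  772 = 3 · 219 + 115
  219 = 1 · 115 + 104
  115 = 1 · 104 + 11
  104 = 9 · 11 + 5
  11 = 2 · 5 + 1
  5 = 5 · 1 + 0
gcd(772, 219) = 1.
Track Bezout coefficients alongside the remainders: start with r₀ = 772 = a·1 + b·0 (s = 1, t = 0) and r₁ = 219 = a·0 + b·1 (s = 0, t = 1); each new remainder r_{k+1} = r_{k-1} − q_k·r_k inherits s_{k+1} = s_{k-1} − q_k·s_k, t_{k+1} = t_{k-1} − q_k·t_k, so r_k = a·s_k + b·t_k at every step:
  q = 3: r = 115, s = 1 − 3·0 = 1, t = 0 − 3·1 = -3  (check: 772·1 + 219·(-3) = 115)
  q = 1: r = 104, s = 0 − 1·1 = -1, t = 1 − 1·(-3) = 4  (check: 772·(-1) + 219·4 = 104)
  q = 1: r = 11, s = 1 − 1·(-1) = 2, t = -3 − 1·4 = -7  (check: 772·2 + 219·(-7) = 11)
  q = 9: r = 5, s = -1 − 9·2 = -19, t = 4 − 9·(-7) = 67  (check: 772·(-19) + 219·67 = 5)
  q = 2: r = 1, s = 2 − 2·(-19) = 40, t = -7 − 2·67 = -141  (check: 772·40 + 219·(-141) = 1)
The row with r = 1 (the gcd) gives the Bezout coefficients s = 40, t = -141.
Result: 772 · (40) + 219 · (-141) = 1.

gcd(772, 219) = 1; s = 40, t = -141 (check: 772·40 + 219·(-141) = 1).


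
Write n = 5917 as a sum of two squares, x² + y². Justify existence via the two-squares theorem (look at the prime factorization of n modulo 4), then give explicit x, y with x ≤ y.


Step 1: Factor n = 5917 = 61 · 97.
Step 2: Check the mod-4 condition on each prime factor: 61 ≡ 1 (mod 4), exponent 1; 97 ≡ 1 (mod 4), exponent 1.
All primes ≡ 3 (mod 4) appear to even exponent (or don't appear), so by the two-squares theorem n IS expressible as a sum of two squares.
Step 3: Build a representation. Here n = 61 · 97 is a product of primes ≡ 1 (mod 4). Each prime p ≡ 1 (mod 4) is itself a sum of two squares; find a² by testing p − a² for a perfect square:
  61: 61 − 1² = 60, 61 − 2² = 57, 61 − 3² = 52, 61 − 4² = 45, 61 − 5² = 36 = 6² ⇒ 61 = 5² + 6².
  97: 97 − 1² = 96, 97 − 2² = 93, 97 − 3² = 88, 97 − 4² = 81 = 9² ⇒ 97 = 4² + 9².
  Combine using the Brahmagupta–Fibonacci identity (a² + b²)(c² + d²) = (ac − bd)² + (ad + bc)² = (ac + bd)² + (ad − bc)²:
  61 · 97 = 5917: from (5² + 6²)(4² + 9²), take (5·4 − 6·9, 5·9 + 6·4) = (20 − 54, 45 + 24) = (-34, 69); dropping signs (only squares matter) gives (34, 69); check 34² + 69² = 1156 + 4761 = 5917 ✓.
Step 4: Order so x ≤ y and verify: 34² + 69² = 1156 + 4761 = 5917 = n. ✓

n = 5917 = 34² + 69² (one valid representation with x ≤ y).


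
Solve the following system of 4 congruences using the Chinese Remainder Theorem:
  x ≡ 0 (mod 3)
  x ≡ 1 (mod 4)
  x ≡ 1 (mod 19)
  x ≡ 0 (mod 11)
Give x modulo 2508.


Product of moduli M = 3 · 4 · 19 · 11 = 2508.
Merge one congruence at a time:
  Start: x ≡ 0 (mod 3).
  Combine with x ≡ 1 (mod 4); new modulus lcm = 12.
    Write x = 0 + 3·t and substitute into x ≡ 1 (mod 4): 3·t ≡ 1 − 0 = 1 (mod 4).
    The inverse of 3 mod 4 is 3 (since 3·3 = 9 = 2·4 + 1), so t ≡ 3·1 = 3 ≡ 3 (mod 4).
    Then x = 0 + 3·3 = 9, valid modulo lcm(3, 4) = 12: x ≡ 9 (mod 12).
  Combine with x ≡ 1 (mod 19); new modulus lcm = 228.
    Write x = 9 + 12·t and substitute into x ≡ 1 (mod 19): 12·t ≡ 1 − 9 = -8 (mod 19).
    Reduce coefficients mod 19: 12·t ≡ 11 (mod 19).
    The inverse of 12 mod 19 is 8 (since 12·8 = 96 = 5·19 + 1), so t ≡ 8·11 = 88 ≡ 12 (mod 19).
    Then x = 9 + 12·12 = 153, valid modulo lcm(12, 19) = 228: x ≡ 153 (mod 228).
  Combine with x ≡ 0 (mod 11); new modulus lcm = 2508.
    Write x = 153 + 228·t and substitute into x ≡ 0 (mod 11): 228·t ≡ 0 − 153 = -153 (mod 11).
    Reduce coefficients mod 11: 8·t ≡ 1 (mod 11).
    The inverse of 8 mod 11 is 7 (since 8·7 = 56 = 5·11 + 1), so t ≡ 7·1 = 7 ≡ 7 (mod 11).
    Then x = 153 + 228·7 = 1749, valid modulo lcm(228, 11) = 2508: x ≡ 1749 (mod 2508).
Verify against each original: 1749 mod 3 = 0, 1749 mod 4 = 1, 1749 mod 19 = 1, 1749 mod 11 = 0.

x ≡ 1749 (mod 2508).


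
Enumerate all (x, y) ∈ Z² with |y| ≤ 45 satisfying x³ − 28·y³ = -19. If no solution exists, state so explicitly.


The equation is x³ - 28y³ = -19. For fixed y, x³ = 28·y³ − 19, so a solution requires the RHS to be a perfect cube.
Strategy: iterate y from -45 to 45, compute RHS = 28·y³ − 19, and check whether it is a (positive or negative) perfect cube.
Check small values of y:
  y = 0: RHS = -19 is not a perfect cube.
  y = 1: RHS = 9 is not a perfect cube.
  y = -1: RHS = -47 is not a perfect cube.
  y = 2: RHS = 205 is not a perfect cube.
  y = -2: RHS = -243 is not a perfect cube.
  y = 3: RHS = 737 is not a perfect cube.
  y = -3: RHS = -775 is not a perfect cube.
Continuing the search up to |y| = 45 finds no solutions either.
No (x, y) in the scanned range satisfies the equation.

No integer solutions with |y| ≤ 45.


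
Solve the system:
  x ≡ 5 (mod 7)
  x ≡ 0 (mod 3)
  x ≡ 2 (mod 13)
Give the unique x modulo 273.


Moduli 7, 3, 13 are pairwise coprime; by CRT there is a unique solution modulo M = 7 · 3 · 13 = 273.
Solve pairwise, accumulating the modulus:
  Start with x ≡ 5 (mod 7).
  Combine with x ≡ 0 (mod 3): since gcd(7, 3) = 1, we get a unique residue mod 21.
    Write x = 5 + 7·t and substitute into x ≡ 0 (mod 3): 7·t ≡ 0 − 5 = -5 (mod 3).
    Reduce coefficients mod 3: 1·t ≡ 1 (mod 3).
    So t ≡ 1 (mod 3).
    Then x = 5 + 7·1 = 12, valid modulo lcm(7, 3) = 21: x ≡ 12 (mod 21).
  Combine with x ≡ 2 (mod 13): since gcd(21, 13) = 1, we get a unique residue mod 273.
    Write x = 12 + 21·t and substitute into x ≡ 2 (mod 13): 21·t ≡ 2 − 12 = -10 (mod 13).
    Reduce coefficients mod 13: 8·t ≡ 3 (mod 13).
    The inverse of 8 mod 13 is 5 (since 8·5 = 40 = 3·13 + 1), so t ≡ 5·3 = 15 ≡ 2 (mod 13).
    Then x = 12 + 21·2 = 54, valid modulo lcm(21, 13) = 273: x ≡ 54 (mod 273).
Verify: 54 mod 7 = 5 ✓, 54 mod 3 = 0 ✓, 54 mod 13 = 2 ✓.

x ≡ 54 (mod 273).


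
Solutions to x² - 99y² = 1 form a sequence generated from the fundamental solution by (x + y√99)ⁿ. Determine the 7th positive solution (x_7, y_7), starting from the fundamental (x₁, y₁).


Step 1: Find the fundamental solution (x₁, y₁) of x² - 99y² = 1.
  Expand √99 as a continued fraction. a₀ = ⌊√99⌋ = 9; iterate m_{k+1} = d_k·a_k − m_k, d_{k+1} = (99 − m_{k+1}²)/d_k, a_{k+1} = ⌊(a₀ + m_{k+1})/d_{k+1}⌋ (starting m₀ = 0, d₀ = 1), with convergents p_k = a_k·p_{k-1} + p_{k-2}, q_k = a_k·q_{k-1} + q_{k-2} (p₋₁ = 1, q₋₁ = 0):
  k = 0: a₀ = 9; p₀/q₀ = 9/1; p₀² − 99·q₀² = 81 − 99 = -18.
  k = 1: m = 9, d = 18, a = ⌊(9 + 9)/18⌋ = 1; p/q = (1·9 + 1)/(1·1 + 0) = 10/1; p² − 99·q² = 100 − 99 = 1.
  The first convergent with p² − 99·q² = 1 gives the fundamental solution (x₁, y₁) = (10, 1).
Step 2: Apply the recurrence (x_{n+1}, y_{n+1}) = (x₁x_n + 99y₁y_n, x₁y_n + y₁x_n) repeatedly.
  From (x_1, y_1) = (10, 1): x_2 = 10·10 + 99·1·1 = 199; y_2 = 10·1 + 1·10 = 20.
  From (x_2, y_2) = (199, 20): x_3 = 10·199 + 99·1·20 = 3970; y_3 = 10·20 + 1·199 = 399.
  From (x_3, y_3) = (3970, 399): x_4 = 10·3970 + 99·1·399 = 79201; y_4 = 10·399 + 1·3970 = 7960.
  From (x_4, y_4) = (79201, 7960): x_5 = 10·79201 + 99·1·7960 = 1580050; y_5 = 10·7960 + 1·79201 = 158801.
  From (x_5, y_5) = (1580050, 158801): x_6 = 10·1580050 + 99·1·158801 = 31521799; y_6 = 10·158801 + 1·1580050 = 3168060.
  From (x_6, y_6) = (31521799, 3168060): x_7 = 10·31521799 + 99·1·3168060 = 628855930; y_7 = 10·3168060 + 1·31521799 = 63202399.
Step 3: Verify x_7² - 99·y_7² = 395459780696164900 - 395459780696164899 = 1 (should be 1). ✓

(x_1, y_1) = (10, 1); (x_7, y_7) = (628855930, 63202399).


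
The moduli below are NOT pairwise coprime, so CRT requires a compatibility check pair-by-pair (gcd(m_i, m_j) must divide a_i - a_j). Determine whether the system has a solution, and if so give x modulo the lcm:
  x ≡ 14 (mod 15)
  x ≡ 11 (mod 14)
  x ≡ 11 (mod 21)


Moduli 15, 14, 21 are not pairwise coprime, so CRT works modulo lcm(m_i) when all pairwise compatibility conditions hold.
Pairwise compatibility: gcd(m_i, m_j) must divide a_i - a_j for every pair.
Merge one congruence at a time:
  Start: x ≡ 14 (mod 15).
  Combine with x ≡ 11 (mod 14): gcd(15, 14) = 1; 11 - 14 = -3, which IS divisible by 1, so compatible.
    Write x = 14 + 15·t and substitute into x ≡ 11 (mod 14): 15·t ≡ 11 − 14 = -3 (mod 14).
    Reduce coefficients mod 14: 1·t ≡ 11 (mod 14).
    So t ≡ 11 (mod 14).
    Then x = 14 + 15·11 = 179, valid modulo lcm(15, 14) = 210: x ≡ 179 (mod 210).
  Combine with x ≡ 11 (mod 21): gcd(210, 21) = 21; 11 - 179 = -168, which IS divisible by 21, so compatible.
    Write x = 179 + 210·t and substitute into x ≡ 11 (mod 21): 210·t ≡ 11 − 179 = -168 (mod 21).
    Divide the congruence (and modulus) by g = 21: 10·t ≡ -8 (mod 1).
    Modulo 1 every t works; take t = 0.
    Then x = 179 + 210·0 = 179, valid modulo lcm(210, 21) = 210: x ≡ 179 (mod 210).
Verify: 179 mod 15 = 14, 179 mod 14 = 11, 179 mod 21 = 11.

x ≡ 179 (mod 210).


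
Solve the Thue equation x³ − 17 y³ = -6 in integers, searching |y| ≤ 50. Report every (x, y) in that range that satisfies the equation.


The equation is x³ - 17y³ = -6. For fixed y, x³ = 17·y³ − 6, so a solution requires the RHS to be a perfect cube.
Strategy: iterate y from -50 to 50, compute RHS = 17·y³ − 6, and check whether it is a (positive or negative) perfect cube.
Check small values of y:
  y = 0: RHS = -6 is not a perfect cube.
  y = 1: RHS = 11 is not a perfect cube.
  y = -1: RHS = -23 is not a perfect cube.
  y = 2: RHS = 130 is not a perfect cube.
  y = -2: RHS = -142 is not a perfect cube.
  y = 3: RHS = 453 is not a perfect cube.
  y = -3: RHS = -465 is not a perfect cube.
Continuing the search up to |y| = 50 finds no solutions either.
No (x, y) in the scanned range satisfies the equation.

No integer solutions with |y| ≤ 50.


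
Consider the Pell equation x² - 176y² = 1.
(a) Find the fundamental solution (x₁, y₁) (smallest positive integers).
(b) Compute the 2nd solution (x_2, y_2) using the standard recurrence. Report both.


Step 1: Find the fundamental solution (x₁, y₁) of x² - 176y² = 1.
  Expand √176 as a continued fraction. a₀ = ⌊√176⌋ = 13; iterate m_{k+1} = d_k·a_k − m_k, d_{k+1} = (176 − m_{k+1}²)/d_k, a_{k+1} = ⌊(a₀ + m_{k+1})/d_{k+1}⌋ (starting m₀ = 0, d₀ = 1), with convergents p_k = a_k·p_{k-1} + p_{k-2}, q_k = a_k·q_{k-1} + q_{k-2} (p₋₁ = 1, q₋₁ = 0):
  k = 0: a₀ = 13; p₀/q₀ = 13/1; p₀² − 176·q₀² = 169 − 176 = -7.
  k = 1: m = 13, d = 7, a = ⌊(13 + 13)/7⌋ = 3; p/q = (3·13 + 1)/(3·1 + 0) = 40/3; p² − 176·q² = 1600 − 1584 = 16.
  k = 2: m = 8, d = 16, a = ⌊(13 + 8)/16⌋ = 1; p/q = (1·40 + 13)/(1·3 + 1) = 53/4; p² − 176·q² = 2809 − 2816 = -7.
  k = 3: m = 8, d = 7, a = ⌊(13 + 8)/7⌋ = 3; p/q = (3·53 + 40)/(3·4 + 3) = 199/15; p² − 176·q² = 39601 − 39600 = 1.
  The first convergent with p² − 176·q² = 1 gives the fundamental solution (x₁, y₁) = (199, 15).
Step 2: Apply the recurrence (x_{n+1}, y_{n+1}) = (x₁x_n + 176y₁y_n, x₁y_n + y₁x_n) repeatedly.
  From (x_1, y_1) = (199, 15): x_2 = 199·199 + 176·15·15 = 79201; y_2 = 199·15 + 15·199 = 5970.
Step 3: Verify x_2² - 176·y_2² = 6272798401 - 6272798400 = 1 (should be 1). ✓

(x_1, y_1) = (199, 15); (x_2, y_2) = (79201, 5970).


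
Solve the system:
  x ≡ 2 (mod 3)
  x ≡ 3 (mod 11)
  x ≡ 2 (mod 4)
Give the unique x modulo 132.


Moduli 3, 11, 4 are pairwise coprime; by CRT there is a unique solution modulo M = 3 · 11 · 4 = 132.
Solve pairwise, accumulating the modulus:
  Start with x ≡ 2 (mod 3).
  Combine with x ≡ 3 (mod 11): since gcd(3, 11) = 1, we get a unique residue mod 33.
    Write x = 2 + 3·t and substitute into x ≡ 3 (mod 11): 3·t ≡ 3 − 2 = 1 (mod 11).
    The inverse of 3 mod 11 is 4 (since 3·4 = 12 = 1·11 + 1), so t ≡ 4·1 = 4 ≡ 4 (mod 11).
    Then x = 2 + 3·4 = 14, valid modulo lcm(3, 11) = 33: x ≡ 14 (mod 33).
  Combine with x ≡ 2 (mod 4): since gcd(33, 4) = 1, we get a unique residue mod 132.
    Write x = 14 + 33·t and substitute into x ≡ 2 (mod 4): 33·t ≡ 2 − 14 = -12 (mod 4).
    Reduce coefficients mod 4: 1·t ≡ 0 (mod 4).
    So t ≡ 0 (mod 4).
    Then x = 14 + 33·0 = 14, valid modulo lcm(33, 4) = 132: x ≡ 14 (mod 132).
Verify: 14 mod 3 = 2 ✓, 14 mod 11 = 3 ✓, 14 mod 4 = 2 ✓.

x ≡ 14 (mod 132).


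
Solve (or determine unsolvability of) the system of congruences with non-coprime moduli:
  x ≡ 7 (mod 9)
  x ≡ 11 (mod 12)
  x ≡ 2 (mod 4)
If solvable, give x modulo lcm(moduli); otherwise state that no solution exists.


Moduli 9, 12, 4 are not pairwise coprime, so CRT works modulo lcm(m_i) when all pairwise compatibility conditions hold.
Pairwise compatibility: gcd(m_i, m_j) must divide a_i - a_j for every pair.
Merge one congruence at a time:
  Start: x ≡ 7 (mod 9).
  Combine with x ≡ 11 (mod 12): gcd(9, 12) = 3, and 11 - 7 = 4 is NOT divisible by 3.
    ⇒ system is inconsistent (no integer solution).

No solution (the system is inconsistent).


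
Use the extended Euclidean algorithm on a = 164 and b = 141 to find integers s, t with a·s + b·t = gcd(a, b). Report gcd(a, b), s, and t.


Euclidean algorithm on (164, 141) — divide until remainder is 0:
  164 = 1 · 141 + 23
  141 = 6 · 23 + 3
  23 = 7 · 3 + 2
  3 = 1 · 2 + 1
  2 = 2 · 1 + 0
gcd(164, 141) = 1.
Track Bezout coefficients alongside the remainders: start with r₀ = 164 = a·1 + b·0 (s = 1, t = 0) and r₁ = 141 = a·0 + b·1 (s = 0, t = 1); each new remainder r_{k+1} = r_{k-1} − q_k·r_k inherits s_{k+1} = s_{k-1} − q_k·s_k, t_{k+1} = t_{k-1} − q_k·t_k, so r_k = a·s_k + b·t_k at every step:
  q = 1: r = 23, s = 1 − 1·0 = 1, t = 0 − 1·1 = -1  (check: 164·1 + 141·(-1) = 23)
  q = 6: r = 3, s = 0 − 6·1 = -6, t = 1 − 6·(-1) = 7  (check: 164·(-6) + 141·7 = 3)
  q = 7: r = 2, s = 1 − 7·(-6) = 43, t = -1 − 7·7 = -50  (check: 164·43 + 141·(-50) = 2)
  q = 1: r = 1, s = -6 − 1·43 = -49, t = 7 − 1·(-50) = 57  (check: 164·(-49) + 141·57 = 1)
The row with r = 1 (the gcd) gives the Bezout coefficients s = -49, t = 57.
Result: 164 · (-49) + 141 · (57) = 1.

gcd(164, 141) = 1; s = -49, t = 57 (check: 164·(-49) + 141·57 = 1).


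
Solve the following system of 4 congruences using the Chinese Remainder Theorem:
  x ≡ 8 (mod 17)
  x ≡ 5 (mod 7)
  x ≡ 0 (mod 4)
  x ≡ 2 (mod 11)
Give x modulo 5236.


Product of moduli M = 17 · 7 · 4 · 11 = 5236.
Merge one congruence at a time:
  Start: x ≡ 8 (mod 17).
  Combine with x ≡ 5 (mod 7); new modulus lcm = 119.
    Write x = 8 + 17·t and substitute into x ≡ 5 (mod 7): 17·t ≡ 5 − 8 = -3 (mod 7).
    Reduce coefficients mod 7: 3·t ≡ 4 (mod 7).
    The inverse of 3 mod 7 is 5 (since 3·5 = 15 = 2·7 + 1), so t ≡ 5·4 = 20 ≡ 6 (mod 7).
    Then x = 8 + 17·6 = 110, valid modulo lcm(17, 7) = 119: x ≡ 110 (mod 119).
  Combine with x ≡ 0 (mod 4); new modulus lcm = 476.
    Write x = 110 + 119·t and substitute into x ≡ 0 (mod 4): 119·t ≡ 0 − 110 = -110 (mod 4).
    Reduce coefficients mod 4: 3·t ≡ 2 (mod 4).
    The inverse of 3 mod 4 is 3 (since 3·3 = 9 = 2·4 + 1), so t ≡ 3·2 = 6 ≡ 2 (mod 4).
    Then x = 110 + 119·2 = 348, valid modulo lcm(119, 4) = 476: x ≡ 348 (mod 476).
  Combine with x ≡ 2 (mod 11); new modulus lcm = 5236.
    Write x = 348 + 476·t and substitute into x ≡ 2 (mod 11): 476·t ≡ 2 − 348 = -346 (mod 11).
    Reduce coefficients mod 11: 3·t ≡ 6 (mod 11).
    The inverse of 3 mod 11 is 4 (since 3·4 = 12 = 1·11 + 1), so t ≡ 4·6 = 24 ≡ 2 (mod 11).
    Then x = 348 + 476·2 = 1300, valid modulo lcm(476, 11) = 5236: x ≡ 1300 (mod 5236).
Verify against each original: 1300 mod 17 = 8, 1300 mod 7 = 5, 1300 mod 4 = 0, 1300 mod 11 = 2.

x ≡ 1300 (mod 5236).


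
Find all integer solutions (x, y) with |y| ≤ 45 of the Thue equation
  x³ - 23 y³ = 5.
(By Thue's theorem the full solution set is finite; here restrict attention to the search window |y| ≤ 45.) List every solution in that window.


The equation is x³ - 23y³ = 5. For fixed y, x³ = 23·y³ + 5, so a solution requires the RHS to be a perfect cube.
Strategy: iterate y from -45 to 45, compute RHS = 23·y³ + 5, and check whether it is a (positive or negative) perfect cube.
Check small values of y:
  y = 0: RHS = 5 is not a perfect cube.
  y = 1: RHS = 28 is not a perfect cube.
  y = -1: RHS = -18 is not a perfect cube.
  y = 2: RHS = 189 is not a perfect cube.
  y = -2: RHS = -179 is not a perfect cube.
  y = 3: RHS = 626 is not a perfect cube.
  y = -3: RHS = -616 is not a perfect cube.
Continuing the search up to |y| = 45 finds no solutions either.
No (x, y) in the scanned range satisfies the equation.

No integer solutions with |y| ≤ 45.


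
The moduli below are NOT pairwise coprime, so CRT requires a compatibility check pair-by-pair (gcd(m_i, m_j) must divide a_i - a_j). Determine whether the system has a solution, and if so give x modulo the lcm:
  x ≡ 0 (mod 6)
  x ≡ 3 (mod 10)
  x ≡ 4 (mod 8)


Moduli 6, 10, 8 are not pairwise coprime, so CRT works modulo lcm(m_i) when all pairwise compatibility conditions hold.
Pairwise compatibility: gcd(m_i, m_j) must divide a_i - a_j for every pair.
Merge one congruence at a time:
  Start: x ≡ 0 (mod 6).
  Combine with x ≡ 3 (mod 10): gcd(6, 10) = 2, and 3 - 0 = 3 is NOT divisible by 2.
    ⇒ system is inconsistent (no integer solution).

No solution (the system is inconsistent).


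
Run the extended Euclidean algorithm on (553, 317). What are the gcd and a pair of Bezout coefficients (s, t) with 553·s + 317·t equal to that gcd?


Euclidean algorithm on (553, 317) — divide until remainder is 0:
  553 = 1 · 317 + 236
  317 = 1 · 236 + 81
  236 = 2 · 81 + 74
  81 = 1 · 74 + 7
  74 = 10 · 7 + 4
  7 = 1 · 4 + 3
  4 = 1 · 3 + 1
  3 = 3 · 1 + 0
gcd(553, 317) = 1.
Track Bezout coefficients alongside the remainders: start with r₀ = 553 = a·1 + b·0 (s = 1, t = 0) and r₁ = 317 = a·0 + b·1 (s = 0, t = 1); each new remainder r_{k+1} = r_{k-1} − q_k·r_k inherits s_{k+1} = s_{k-1} − q_k·s_k, t_{k+1} = t_{k-1} − q_k·t_k, so r_k = a·s_k + b·t_k at every step:
  q = 1: r = 236, s = 1 − 1·0 = 1, t = 0 − 1·1 = -1  (check: 553·1 + 317·(-1) = 236)
  q = 1: r = 81, s = 0 − 1·1 = -1, t = 1 − 1·(-1) = 2  (check: 553·(-1) + 317·2 = 81)
  q = 2: r = 74, s = 1 − 2·(-1) = 3, t = -1 − 2·2 = -5  (check: 553·3 + 317·(-5) = 74)
  q = 1: r = 7, s = -1 − 1·3 = -4, t = 2 − 1·(-5) = 7  (check: 553·(-4) + 317·7 = 7)
  q = 10: r = 4, s = 3 − 10·(-4) = 43, t = -5 − 10·7 = -75  (check: 553·43 + 317·(-75) = 4)
  q = 1: r = 3, s = -4 − 1·43 = -47, t = 7 − 1·(-75) = 82  (check: 553·(-47) + 317·82 = 3)
  q = 1: r = 1, s = 43 − 1·(-47) = 90, t = -75 − 1·82 = -157  (check: 553·90 + 317·(-157) = 1)
The row with r = 1 (the gcd) gives the Bezout coefficients s = 90, t = -157.
Result: 553 · (90) + 317 · (-157) = 1.

gcd(553, 317) = 1; s = 90, t = -157 (check: 553·90 + 317·(-157) = 1).


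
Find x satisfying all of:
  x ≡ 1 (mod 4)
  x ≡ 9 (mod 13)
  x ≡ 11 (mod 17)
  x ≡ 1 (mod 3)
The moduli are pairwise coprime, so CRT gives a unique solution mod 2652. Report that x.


Product of moduli M = 4 · 13 · 17 · 3 = 2652.
Merge one congruence at a time:
  Start: x ≡ 1 (mod 4).
  Combine with x ≡ 9 (mod 13); new modulus lcm = 52.
    Write x = 1 + 4·t and substitute into x ≡ 9 (mod 13): 4·t ≡ 9 − 1 = 8 (mod 13).
    The inverse of 4 mod 13 is 10 (since 4·10 = 40 = 3·13 + 1), so t ≡ 10·8 = 80 ≡ 2 (mod 13).
    Then x = 1 + 4·2 = 9, valid modulo lcm(4, 13) = 52: x ≡ 9 (mod 52).
  Combine with x ≡ 11 (mod 17); new modulus lcm = 884.
    Write x = 9 + 52·t and substitute into x ≡ 11 (mod 17): 52·t ≡ 11 − 9 = 2 (mod 17).
    Reduce coefficients mod 17: 1·t ≡ 2 (mod 17).
    So t ≡ 2 (mod 17).
    Then x = 9 + 52·2 = 113, valid modulo lcm(52, 17) = 884: x ≡ 113 (mod 884).
  Combine with x ≡ 1 (mod 3); new modulus lcm = 2652.
    Write x = 113 + 884·t and substitute into x ≡ 1 (mod 3): 884·t ≡ 1 − 113 = -112 (mod 3).
    Reduce coefficients mod 3: 2·t ≡ 2 (mod 3).
    The inverse of 2 mod 3 is 2 (since 2·2 = 4 = 1·3 + 1), so t ≡ 2·2 = 4 ≡ 1 (mod 3).
    Then x = 113 + 884·1 = 997, valid modulo lcm(884, 3) = 2652: x ≡ 997 (mod 2652).
Verify against each original: 997 mod 4 = 1, 997 mod 13 = 9, 997 mod 17 = 11, 997 mod 3 = 1.

x ≡ 997 (mod 2652).


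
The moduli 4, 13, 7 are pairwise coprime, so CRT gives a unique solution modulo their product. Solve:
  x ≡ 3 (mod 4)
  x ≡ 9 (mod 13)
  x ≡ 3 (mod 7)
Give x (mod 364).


Moduli 4, 13, 7 are pairwise coprime; by CRT there is a unique solution modulo M = 4 · 13 · 7 = 364.
Solve pairwise, accumulating the modulus:
  Start with x ≡ 3 (mod 4).
  Combine with x ≡ 9 (mod 13): since gcd(4, 13) = 1, we get a unique residue mod 52.
    Write x = 3 + 4·t and substitute into x ≡ 9 (mod 13): 4·t ≡ 9 − 3 = 6 (mod 13).
    The inverse of 4 mod 13 is 10 (since 4·10 = 40 = 3·13 + 1), so t ≡ 10·6 = 60 ≡ 8 (mod 13).
    Then x = 3 + 4·8 = 35, valid modulo lcm(4, 13) = 52: x ≡ 35 (mod 52).
  Combine with x ≡ 3 (mod 7): since gcd(52, 7) = 1, we get a unique residue mod 364.
    Write x = 35 + 52·t and substitute into x ≡ 3 (mod 7): 52·t ≡ 3 − 35 = -32 (mod 7).
    Reduce coefficients mod 7: 3·t ≡ 3 (mod 7).
    The inverse of 3 mod 7 is 5 (since 3·5 = 15 = 2·7 + 1), so t ≡ 5·3 = 15 ≡ 1 (mod 7).
    Then x = 35 + 52·1 = 87, valid modulo lcm(52, 7) = 364: x ≡ 87 (mod 364).
Verify: 87 mod 4 = 3 ✓, 87 mod 13 = 9 ✓, 87 mod 7 = 3 ✓.

x ≡ 87 (mod 364).


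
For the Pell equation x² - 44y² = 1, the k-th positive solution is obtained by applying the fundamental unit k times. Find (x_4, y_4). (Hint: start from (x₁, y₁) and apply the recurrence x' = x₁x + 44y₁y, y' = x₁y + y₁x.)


Step 1: Find the fundamental solution (x₁, y₁) of x² - 44y² = 1.
  Expand √44 as a continued fraction. a₀ = ⌊√44⌋ = 6; iterate m_{k+1} = d_k·a_k − m_k, d_{k+1} = (44 − m_{k+1}²)/d_k, a_{k+1} = ⌊(a₀ + m_{k+1})/d_{k+1}⌋ (starting m₀ = 0, d₀ = 1), with convergents p_k = a_k·p_{k-1} + p_{k-2}, q_k = a_k·q_{k-1} + q_{k-2} (p₋₁ = 1, q₋₁ = 0):
  k = 0: a₀ = 6; p₀/q₀ = 6/1; p₀² − 44·q₀² = 36 − 44 = -8.
  k = 1: m = 6, d = 8, a = ⌊(6 + 6)/8⌋ = 1; p/q = (1·6 + 1)/(1·1 + 0) = 7/1; p² − 44·q² = 49 − 44 = 5.
  k = 2: m = 2, d = 5, a = ⌊(6 + 2)/5⌋ = 1; p/q = (1·7 + 6)/(1·1 + 1) = 13/2; p² − 44·q² = 169 − 176 = -7.
  k = 3: m = 3, d = 7, a = ⌊(6 + 3)/7⌋ = 1; p/q = (1·13 + 7)/(1·2 + 1) = 20/3; p² − 44·q² = 400 − 396 = 4.
  k = 4: m = 4, d = 4, a = ⌊(6 + 4)/4⌋ = 2; p/q = (2·20 + 13)/(2·3 + 2) = 53/8; p² − 44·q² = 2809 − 2816 = -7.
  k = 5: m = 4, d = 7, a = ⌊(6 + 4)/7⌋ = 1; p/q = (1·53 + 20)/(1·8 + 3) = 73/11; p² − 44·q² = 5329 − 5324 = 5.
  k = 6: m = 3, d = 5, a = ⌊(6 + 3)/5⌋ = 1; p/q = (1·73 + 53)/(1·11 + 8) = 126/19; p² − 44·q² = 15876 − 15884 = -8.
  k = 7: m = 2, d = 8, a = ⌊(6 + 2)/8⌋ = 1; p/q = (1·126 + 73)/(1·19 + 11) = 199/30; p² − 44·q² = 39601 − 39600 = 1.
  The first convergent with p² − 44·q² = 1 gives the fundamental solution (x₁, y₁) = (199, 30).
Step 2: Apply the recurrence (x_{n+1}, y_{n+1}) = (x₁x_n + 44y₁y_n, x₁y_n + y₁x_n) repeatedly.
  From (x_1, y_1) = (199, 30): x_2 = 199·199 + 44·30·30 = 79201; y_2 = 199·30 + 30·199 = 11940.
  From (x_2, y_2) = (79201, 11940): x_3 = 199·79201 + 44·30·11940 = 31521799; y_3 = 199·11940 + 30·79201 = 4752090.
  From (x_3, y_3) = (31521799, 4752090): x_4 = 199·31521799 + 44·30·4752090 = 12545596801; y_4 = 199·4752090 + 30·31521799 = 1891319880.
Step 3: Verify x_4² - 44·y_4² = 157391999093261433601 - 157391999093261433600 = 1 (should be 1). ✓

(x_1, y_1) = (199, 30); (x_4, y_4) = (12545596801, 1891319880).


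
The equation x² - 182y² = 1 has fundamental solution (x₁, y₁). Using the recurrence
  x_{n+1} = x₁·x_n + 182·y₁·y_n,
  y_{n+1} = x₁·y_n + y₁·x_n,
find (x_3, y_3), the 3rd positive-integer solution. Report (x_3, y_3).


Step 1: Find the fundamental solution (x₁, y₁) of x² - 182y² = 1.
  Expand √182 as a continued fraction. a₀ = ⌊√182⌋ = 13; iterate m_{k+1} = d_k·a_k − m_k, d_{k+1} = (182 − m_{k+1}²)/d_k, a_{k+1} = ⌊(a₀ + m_{k+1})/d_{k+1}⌋ (starting m₀ = 0, d₀ = 1), with convergents p_k = a_k·p_{k-1} + p_{k-2}, q_k = a_k·q_{k-1} + q_{k-2} (p₋₁ = 1, q₋₁ = 0):
  k = 0: a₀ = 13; p₀/q₀ = 13/1; p₀² − 182·q₀² = 169 − 182 = -13.
  k = 1: m = 13, d = 13, a = ⌊(13 + 13)/13⌋ = 2; p/q = (2·13 + 1)/(2·1 + 0) = 27/2; p² − 182·q² = 729 − 728 = 1.
  The first convergent with p² − 182·q² = 1 gives the fundamental solution (x₁, y₁) = (27, 2).
Step 2: Apply the recurrence (x_{n+1}, y_{n+1}) = (x₁x_n + 182y₁y_n, x₁y_n + y₁x_n) repeatedly.
  From (x_1, y_1) = (27, 2): x_2 = 27·27 + 182·2·2 = 1457; y_2 = 27·2 + 2·27 = 108.
  From (x_2, y_2) = (1457, 108): x_3 = 27·1457 + 182·2·108 = 78651; y_3 = 27·108 + 2·1457 = 5830.
Step 3: Verify x_3² - 182·y_3² = 6185979801 - 6185979800 = 1 (should be 1). ✓

(x_1, y_1) = (27, 2); (x_3, y_3) = (78651, 5830).


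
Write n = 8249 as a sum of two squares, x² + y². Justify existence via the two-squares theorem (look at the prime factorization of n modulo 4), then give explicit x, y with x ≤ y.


Step 1: Factor n = 8249 = 73 · 113.
Step 2: Check the mod-4 condition on each prime factor: 73 ≡ 1 (mod 4), exponent 1; 113 ≡ 1 (mod 4), exponent 1.
All primes ≡ 3 (mod 4) appear to even exponent (or don't appear), so by the two-squares theorem n IS expressible as a sum of two squares.
Step 3: Build a representation. Here n = 73 · 113 is a product of primes ≡ 1 (mod 4). Each prime p ≡ 1 (mod 4) is itself a sum of two squares; find a² by testing p − a² for a perfect square:
  73: 73 − 1² = 72, 73 − 2² = 69, 73 − 3² = 64 = 8² ⇒ 73 = 3² + 8².
  113: 113 − 1² = 112, 113 − 2² = 109, 113 − 3² = 104, 113 − 4² = 97, 113 − 5² = 88, 113 − 6² = 77, 113 − 7² = 64 = 8² ⇒ 113 = 7² + 8².
  Combine using the Brahmagupta–Fibonacci identity (a² + b²)(c² + d²) = (ac − bd)² + (ad + bc)² = (ac + bd)² + (ad − bc)²:
  73 · 113 = 8249: from (3² + 8²)(7² + 8²), take (3·7 − 8·8, 3·8 + 8·7) = (21 − 64, 24 + 56) = (-43, 80); dropping signs (only squares matter) gives (43, 80); check 43² + 80² = 1849 + 6400 = 8249 ✓.
Step 4: Order so x ≤ y and verify: 43² + 80² = 1849 + 6400 = 8249 = n. ✓

n = 8249 = 43² + 80² (one valid representation with x ≤ y).


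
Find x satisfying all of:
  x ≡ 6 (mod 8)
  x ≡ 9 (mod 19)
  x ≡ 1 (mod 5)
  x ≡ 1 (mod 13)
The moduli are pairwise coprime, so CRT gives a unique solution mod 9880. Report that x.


Product of moduli M = 8 · 19 · 5 · 13 = 9880.
Merge one congruence at a time:
  Start: x ≡ 6 (mod 8).
  Combine with x ≡ 9 (mod 19); new modulus lcm = 152.
    Write x = 6 + 8·t and substitute into x ≡ 9 (mod 19): 8·t ≡ 9 − 6 = 3 (mod 19).
    The inverse of 8 mod 19 is 12 (since 8·12 = 96 = 5·19 + 1), so t ≡ 12·3 = 36 ≡ 17 (mod 19).
    Then x = 6 + 8·17 = 142, valid modulo lcm(8, 19) = 152: x ≡ 142 (mod 152).
  Combine with x ≡ 1 (mod 5); new modulus lcm = 760.
    Write x = 142 + 152·t and substitute into x ≡ 1 (mod 5): 152·t ≡ 1 − 142 = -141 (mod 5).
    Reduce coefficients mod 5: 2·t ≡ 4 (mod 5).
    The inverse of 2 mod 5 is 3 (since 2·3 = 6 = 1·5 + 1), so t ≡ 3·4 = 12 ≡ 2 (mod 5).
    Then x = 142 + 152·2 = 446, valid modulo lcm(152, 5) = 760: x ≡ 446 (mod 760).
  Combine with x ≡ 1 (mod 13); new modulus lcm = 9880.
    Write x = 446 + 760·t and substitute into x ≡ 1 (mod 13): 760·t ≡ 1 − 446 = -445 (mod 13).
    Reduce coefficients mod 13: 6·t ≡ 10 (mod 13).
    The inverse of 6 mod 13 is 11 (since 6·11 = 66 = 5·13 + 1), so t ≡ 11·10 = 110 ≡ 6 (mod 13).
    Then x = 446 + 760·6 = 5006, valid modulo lcm(760, 13) = 9880: x ≡ 5006 (mod 9880).
Verify against each original: 5006 mod 8 = 6, 5006 mod 19 = 9, 5006 mod 5 = 1, 5006 mod 13 = 1.

x ≡ 5006 (mod 9880).


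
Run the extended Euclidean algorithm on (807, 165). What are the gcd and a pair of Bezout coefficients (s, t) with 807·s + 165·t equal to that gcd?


Euclidean algorithm on (807, 165) — divide until remainder is 0:
  807 = 4 · 165 + 147
  165 = 1 · 147 + 18
  147 = 8 · 18 + 3
  18 = 6 · 3 + 0
gcd(807, 165) = 3.
Track Bezout coefficients alongside the remainders: start with r₀ = 807 = a·1 + b·0 (s = 1, t = 0) and r₁ = 165 = a·0 + b·1 (s = 0, t = 1); each new remainder r_{k+1} = r_{k-1} − q_k·r_k inherits s_{k+1} = s_{k-1} − q_k·s_k, t_{k+1} = t_{k-1} − q_k·t_k, so r_k = a·s_k + b·t_k at every step:
  q = 4: r = 147, s = 1 − 4·0 = 1, t = 0 − 4·1 = -4  (check: 807·1 + 165·(-4) = 147)
  q = 1: r = 18, s = 0 − 1·1 = -1, t = 1 − 1·(-4) = 5  (check: 807·(-1) + 165·5 = 18)
  q = 8: r = 3, s = 1 − 8·(-1) = 9, t = -4 − 8·5 = -44  (check: 807·9 + 165·(-44) = 3)
The row with r = 3 (the gcd) gives the Bezout coefficients s = 9, t = -44.
Result: 807 · (9) + 165 · (-44) = 3.

gcd(807, 165) = 3; s = 9, t = -44 (check: 807·9 + 165·(-44) = 3).


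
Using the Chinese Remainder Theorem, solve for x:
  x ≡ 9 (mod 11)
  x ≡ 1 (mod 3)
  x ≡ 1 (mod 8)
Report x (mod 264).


Moduli 11, 3, 8 are pairwise coprime; by CRT there is a unique solution modulo M = 11 · 3 · 8 = 264.
Solve pairwise, accumulating the modulus:
  Start with x ≡ 9 (mod 11).
  Combine with x ≡ 1 (mod 3): since gcd(11, 3) = 1, we get a unique residue mod 33.
    Write x = 9 + 11·t and substitute into x ≡ 1 (mod 3): 11·t ≡ 1 − 9 = -8 (mod 3).
    Reduce coefficients mod 3: 2·t ≡ 1 (mod 3).
    The inverse of 2 mod 3 is 2 (since 2·2 = 4 = 1·3 + 1), so t ≡ 2·1 = 2 ≡ 2 (mod 3).
    Then x = 9 + 11·2 = 31, valid modulo lcm(11, 3) = 33: x ≡ 31 (mod 33).
  Combine with x ≡ 1 (mod 8): since gcd(33, 8) = 1, we get a unique residue mod 264.
    Write x = 31 + 33·t and substitute into x ≡ 1 (mod 8): 33·t ≡ 1 − 31 = -30 (mod 8).
    Reduce coefficients mod 8: 1·t ≡ 2 (mod 8).
    So t ≡ 2 (mod 8).
    Then x = 31 + 33·2 = 97, valid modulo lcm(33, 8) = 264: x ≡ 97 (mod 264).
Verify: 97 mod 11 = 9 ✓, 97 mod 3 = 1 ✓, 97 mod 8 = 1 ✓.

x ≡ 97 (mod 264).


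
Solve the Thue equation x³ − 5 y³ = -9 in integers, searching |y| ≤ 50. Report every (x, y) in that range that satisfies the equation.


The equation is x³ - 5y³ = -9. For fixed y, x³ = 5·y³ − 9, so a solution requires the RHS to be a perfect cube.
Strategy: iterate y from -50 to 50, compute RHS = 5·y³ − 9, and check whether it is a (positive or negative) perfect cube.
Check small values of y:
  y = 0: RHS = -9 is not a perfect cube.
  y = 1: RHS = -4 is not a perfect cube.
  y = -1: RHS = -14 is not a perfect cube.
  y = 2: RHS = 31 is not a perfect cube.
  y = -2: RHS = -49 is not a perfect cube.
  y = 3: RHS = 126 is not a perfect cube.
  y = -3: RHS = -144 is not a perfect cube.
Continuing the search up to |y| = 50 finds no solutions either.
No (x, y) in the scanned range satisfies the equation.

No integer solutions with |y| ≤ 50.


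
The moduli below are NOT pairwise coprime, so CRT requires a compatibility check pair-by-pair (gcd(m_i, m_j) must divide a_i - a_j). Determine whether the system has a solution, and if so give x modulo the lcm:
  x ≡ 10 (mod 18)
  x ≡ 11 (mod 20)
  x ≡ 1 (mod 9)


Moduli 18, 20, 9 are not pairwise coprime, so CRT works modulo lcm(m_i) when all pairwise compatibility conditions hold.
Pairwise compatibility: gcd(m_i, m_j) must divide a_i - a_j for every pair.
Merge one congruence at a time:
  Start: x ≡ 10 (mod 18).
  Combine with x ≡ 11 (mod 20): gcd(18, 20) = 2, and 11 - 10 = 1 is NOT divisible by 2.
    ⇒ system is inconsistent (no integer solution).

No solution (the system is inconsistent).


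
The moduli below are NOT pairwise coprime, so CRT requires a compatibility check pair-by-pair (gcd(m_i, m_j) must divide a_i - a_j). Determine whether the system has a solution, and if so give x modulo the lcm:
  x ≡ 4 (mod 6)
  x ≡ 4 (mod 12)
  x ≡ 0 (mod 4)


Moduli 6, 12, 4 are not pairwise coprime, so CRT works modulo lcm(m_i) when all pairwise compatibility conditions hold.
Pairwise compatibility: gcd(m_i, m_j) must divide a_i - a_j for every pair.
Merge one congruence at a time:
  Start: x ≡ 4 (mod 6).
  Combine with x ≡ 4 (mod 12): gcd(6, 12) = 6; 4 - 4 = 0, which IS divisible by 6, so compatible.
    Write x = 4 + 6·t and substitute into x ≡ 4 (mod 12): 6·t ≡ 4 − 4 = 0 (mod 12).
    Divide the congruence (and modulus) by g = 6: 1·t ≡ 0 (mod 2).
    So t ≡ 0 (mod 2).
    Then x = 4 + 6·0 = 4, valid modulo lcm(6, 12) = 12: x ≡ 4 (mod 12).
  Combine with x ≡ 0 (mod 4): gcd(12, 4) = 4; 0 - 4 = -4, which IS divisible by 4, so compatible.
    Write x = 4 + 12·t and substitute into x ≡ 0 (mod 4): 12·t ≡ 0 − 4 = -4 (mod 4).
    Divide the congruence (and modulus) by g = 4: 3·t ≡ -1 (mod 1).
    Modulo 1 every t works; take t = 0.
    Then x = 4 + 12·0 = 4, valid modulo lcm(12, 4) = 12: x ≡ 4 (mod 12).
Verify: 4 mod 6 = 4, 4 mod 12 = 4, 4 mod 4 = 0.

x ≡ 4 (mod 12).


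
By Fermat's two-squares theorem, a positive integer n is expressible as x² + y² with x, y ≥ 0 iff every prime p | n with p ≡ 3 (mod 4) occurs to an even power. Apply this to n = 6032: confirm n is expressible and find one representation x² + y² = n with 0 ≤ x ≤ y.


Step 1: Factor n = 6032 = 2^4 · 13 · 29.
Step 2: Check the mod-4 condition on each prime factor: 2 = 2 (special); 13 ≡ 1 (mod 4), exponent 1; 29 ≡ 1 (mod 4), exponent 1.
All primes ≡ 3 (mod 4) appear to even exponent (or don't appear), so by the two-squares theorem n IS expressible as a sum of two squares.
Step 3: Build a representation. Group n = k² · m with k = 4 and m = 13 · 29 = 377 (a product of primes ≡ 1 (mod 4)); a representation of m scales to one of n via (k·x)² + (k·y)² = k²(x² + y²). Each prime p ≡ 1 (mod 4) is itself a sum of two squares; find a² by testing p − a² for a perfect square:
  13: 13 − 1² = 12, 13 − 2² = 9 = 3² ⇒ 13 = 2² + 3².
  29: 29 − 1² = 28, 29 − 2² = 25 = 5² ⇒ 29 = 2² + 5².
  Combine using the Brahmagupta–Fibonacci identity (a² + b²)(c² + d²) = (ac − bd)² + (ad + bc)² = (ac + bd)² + (ad − bc)²:
  13 · 29 = 377: from (2² + 3²)(2² + 5²), take (2·2 − 3·5, 2·5 + 3·2) = (4 − 15, 10 + 6) = (-11, 16); dropping signs (only squares matter) gives (11, 16); check 11² + 16² = 121 + 256 = 377 ✓.
  Scale by k = 4: (4·11, 4·16) = (44, 64).
Step 4: Order so x ≤ y and verify: 44² + 64² = 1936 + 4096 = 6032 = n. ✓

n = 6032 = 44² + 64² (one valid representation with x ≤ y).


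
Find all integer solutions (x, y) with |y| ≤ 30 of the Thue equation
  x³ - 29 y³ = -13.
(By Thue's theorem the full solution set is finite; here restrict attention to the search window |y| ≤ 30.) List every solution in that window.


The equation is x³ - 29y³ = -13. For fixed y, x³ = 29·y³ − 13, so a solution requires the RHS to be a perfect cube.
Strategy: iterate y from -30 to 30, compute RHS = 29·y³ − 13, and check whether it is a (positive or negative) perfect cube.
Check small values of y:
  y = 0: RHS = -13 is not a perfect cube.
  y = 1: RHS = 16 is not a perfect cube.
  y = -1: RHS = -42 is not a perfect cube.
  y = 2: RHS = 219 is not a perfect cube.
  y = -2: RHS = -245 is not a perfect cube.
  y = 3: RHS = 770 is not a perfect cube.
  y = -3: RHS = -796 is not a perfect cube.
Continuing the search up to |y| = 30 finds no solutions either.
No (x, y) in the scanned range satisfies the equation.

No integer solutions with |y| ≤ 30.


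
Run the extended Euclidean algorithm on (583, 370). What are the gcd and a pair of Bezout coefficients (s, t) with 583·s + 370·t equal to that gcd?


Euclidean algorithm on (583, 370) — divide until remainder is 0:
  583 = 1 · 370 + 213
  370 = 1 · 213 + 157
  213 = 1 · 157 + 56
  157 = 2 · 56 + 45
  56 = 1 · 45 + 11
  45 = 4 · 11 + 1
  11 = 11 · 1 + 0
gcd(583, 370) = 1.
Track Bezout coefficients alongside the remainders: start with r₀ = 583 = a·1 + b·0 (s = 1, t = 0) and r₁ = 370 = a·0 + b·1 (s = 0, t = 1); each new remainder r_{k+1} = r_{k-1} − q_k·r_k inherits s_{k+1} = s_{k-1} − q_k·s_k, t_{k+1} = t_{k-1} − q_k·t_k, so r_k = a·s_k + b·t_k at every step:
  q = 1: r = 213, s = 1 − 1·0 = 1, t = 0 − 1·1 = -1  (check: 583·1 + 370·(-1) = 213)
  q = 1: r = 157, s = 0 − 1·1 = -1, t = 1 − 1·(-1) = 2  (check: 583·(-1) + 370·2 = 157)
  q = 1: r = 56, s = 1 − 1·(-1) = 2, t = -1 − 1·2 = -3  (check: 583·2 + 370·(-3) = 56)
  q = 2: r = 45, s = -1 − 2·2 = -5, t = 2 − 2·(-3) = 8  (check: 583·(-5) + 370·8 = 45)
  q = 1: r = 11, s = 2 − 1·(-5) = 7, t = -3 − 1·8 = -11  (check: 583·7 + 370·(-11) = 11)
  q = 4: r = 1, s = -5 − 4·7 = -33, t = 8 − 4·(-11) = 52  (check: 583·(-33) + 370·52 = 1)
The row with r = 1 (the gcd) gives the Bezout coefficients s = -33, t = 52.
Result: 583 · (-33) + 370 · (52) = 1.

gcd(583, 370) = 1; s = -33, t = 52 (check: 583·(-33) + 370·52 = 1).
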